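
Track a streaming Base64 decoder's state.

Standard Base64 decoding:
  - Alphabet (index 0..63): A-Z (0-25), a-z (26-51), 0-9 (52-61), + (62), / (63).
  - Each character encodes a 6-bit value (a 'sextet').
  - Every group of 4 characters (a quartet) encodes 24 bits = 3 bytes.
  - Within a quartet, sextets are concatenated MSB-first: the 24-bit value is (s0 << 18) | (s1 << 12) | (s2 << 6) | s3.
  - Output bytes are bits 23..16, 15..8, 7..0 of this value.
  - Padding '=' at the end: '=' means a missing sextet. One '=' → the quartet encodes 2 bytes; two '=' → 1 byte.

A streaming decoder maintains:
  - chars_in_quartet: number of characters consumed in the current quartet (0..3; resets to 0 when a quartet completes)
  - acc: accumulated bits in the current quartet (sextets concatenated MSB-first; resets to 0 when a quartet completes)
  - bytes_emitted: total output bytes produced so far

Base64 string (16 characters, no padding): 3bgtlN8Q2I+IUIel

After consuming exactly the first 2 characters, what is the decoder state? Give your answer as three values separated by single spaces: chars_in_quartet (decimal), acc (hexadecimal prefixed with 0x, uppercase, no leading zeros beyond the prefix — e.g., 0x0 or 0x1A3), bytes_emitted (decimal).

Answer: 2 0xDDB 0

Derivation:
After char 0 ('3'=55): chars_in_quartet=1 acc=0x37 bytes_emitted=0
After char 1 ('b'=27): chars_in_quartet=2 acc=0xDDB bytes_emitted=0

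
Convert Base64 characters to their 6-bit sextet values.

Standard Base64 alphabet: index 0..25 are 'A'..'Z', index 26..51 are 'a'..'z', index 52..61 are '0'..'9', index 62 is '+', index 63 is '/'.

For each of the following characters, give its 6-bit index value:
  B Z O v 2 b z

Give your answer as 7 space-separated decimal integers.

'B': A..Z range, ord('B') − ord('A') = 1
'Z': A..Z range, ord('Z') − ord('A') = 25
'O': A..Z range, ord('O') − ord('A') = 14
'v': a..z range, 26 + ord('v') − ord('a') = 47
'2': 0..9 range, 52 + ord('2') − ord('0') = 54
'b': a..z range, 26 + ord('b') − ord('a') = 27
'z': a..z range, 26 + ord('z') − ord('a') = 51

Answer: 1 25 14 47 54 27 51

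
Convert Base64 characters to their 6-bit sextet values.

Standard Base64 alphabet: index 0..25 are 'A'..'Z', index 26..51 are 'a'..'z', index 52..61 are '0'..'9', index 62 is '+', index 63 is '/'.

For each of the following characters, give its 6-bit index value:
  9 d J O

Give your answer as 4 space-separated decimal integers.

Answer: 61 29 9 14

Derivation:
'9': 0..9 range, 52 + ord('9') − ord('0') = 61
'd': a..z range, 26 + ord('d') − ord('a') = 29
'J': A..Z range, ord('J') − ord('A') = 9
'O': A..Z range, ord('O') − ord('A') = 14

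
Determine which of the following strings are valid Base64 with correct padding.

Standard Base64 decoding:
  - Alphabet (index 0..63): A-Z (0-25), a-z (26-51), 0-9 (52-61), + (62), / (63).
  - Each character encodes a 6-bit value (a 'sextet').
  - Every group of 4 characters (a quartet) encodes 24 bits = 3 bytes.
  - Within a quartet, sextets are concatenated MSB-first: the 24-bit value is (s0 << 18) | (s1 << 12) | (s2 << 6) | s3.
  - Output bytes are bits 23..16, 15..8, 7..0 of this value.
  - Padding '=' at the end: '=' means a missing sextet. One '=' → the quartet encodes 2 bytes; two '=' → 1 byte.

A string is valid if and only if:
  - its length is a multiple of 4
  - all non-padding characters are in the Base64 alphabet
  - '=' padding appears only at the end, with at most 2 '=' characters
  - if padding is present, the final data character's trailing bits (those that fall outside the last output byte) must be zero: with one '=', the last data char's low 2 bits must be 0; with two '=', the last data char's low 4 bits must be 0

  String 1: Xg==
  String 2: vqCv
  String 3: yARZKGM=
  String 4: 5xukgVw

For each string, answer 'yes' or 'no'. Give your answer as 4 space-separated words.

String 1: 'Xg==' → valid
String 2: 'vqCv' → valid
String 3: 'yARZKGM=' → valid
String 4: '5xukgVw' → invalid (len=7 not mult of 4)

Answer: yes yes yes no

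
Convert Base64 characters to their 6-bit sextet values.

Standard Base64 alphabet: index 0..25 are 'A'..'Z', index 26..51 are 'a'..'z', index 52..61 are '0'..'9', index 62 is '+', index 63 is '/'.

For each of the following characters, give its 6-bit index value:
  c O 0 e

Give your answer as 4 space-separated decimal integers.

'c': a..z range, 26 + ord('c') − ord('a') = 28
'O': A..Z range, ord('O') − ord('A') = 14
'0': 0..9 range, 52 + ord('0') − ord('0') = 52
'e': a..z range, 26 + ord('e') − ord('a') = 30

Answer: 28 14 52 30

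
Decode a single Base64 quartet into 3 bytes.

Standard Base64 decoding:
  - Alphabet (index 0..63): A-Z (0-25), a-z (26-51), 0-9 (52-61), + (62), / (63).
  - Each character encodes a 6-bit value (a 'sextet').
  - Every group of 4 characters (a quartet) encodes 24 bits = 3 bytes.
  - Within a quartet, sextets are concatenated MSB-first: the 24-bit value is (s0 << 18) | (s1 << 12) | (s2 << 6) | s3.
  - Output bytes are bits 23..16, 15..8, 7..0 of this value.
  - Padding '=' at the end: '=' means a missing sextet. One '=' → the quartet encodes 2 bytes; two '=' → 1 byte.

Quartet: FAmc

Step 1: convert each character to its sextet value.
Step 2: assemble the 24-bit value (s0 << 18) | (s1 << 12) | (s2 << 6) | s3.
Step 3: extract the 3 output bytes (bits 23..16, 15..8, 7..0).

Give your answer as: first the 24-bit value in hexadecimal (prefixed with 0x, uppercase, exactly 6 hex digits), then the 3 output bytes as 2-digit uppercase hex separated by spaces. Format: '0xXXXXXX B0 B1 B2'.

Answer: 0x14099C 14 09 9C

Derivation:
Sextets: F=5, A=0, m=38, c=28
24-bit: (5<<18) | (0<<12) | (38<<6) | 28
      = 0x140000 | 0x000000 | 0x000980 | 0x00001C
      = 0x14099C
Bytes: (v>>16)&0xFF=14, (v>>8)&0xFF=09, v&0xFF=9C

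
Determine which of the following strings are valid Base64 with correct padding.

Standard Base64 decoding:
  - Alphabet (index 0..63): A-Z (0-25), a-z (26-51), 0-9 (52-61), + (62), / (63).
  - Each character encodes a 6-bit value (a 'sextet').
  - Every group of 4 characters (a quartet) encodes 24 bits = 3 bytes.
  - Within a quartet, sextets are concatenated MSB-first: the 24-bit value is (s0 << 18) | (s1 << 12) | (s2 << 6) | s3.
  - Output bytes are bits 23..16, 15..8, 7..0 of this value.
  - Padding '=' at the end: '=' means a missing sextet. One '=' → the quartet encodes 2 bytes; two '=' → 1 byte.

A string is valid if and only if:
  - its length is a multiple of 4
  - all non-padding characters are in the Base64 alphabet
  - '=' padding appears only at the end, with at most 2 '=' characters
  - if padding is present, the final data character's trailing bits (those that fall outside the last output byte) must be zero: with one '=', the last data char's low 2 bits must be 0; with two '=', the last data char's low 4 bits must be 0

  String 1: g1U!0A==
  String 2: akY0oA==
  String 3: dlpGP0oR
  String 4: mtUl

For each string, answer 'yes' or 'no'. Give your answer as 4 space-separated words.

String 1: 'g1U!0A==' → invalid (bad char(s): ['!'])
String 2: 'akY0oA==' → valid
String 3: 'dlpGP0oR' → valid
String 4: 'mtUl' → valid

Answer: no yes yes yes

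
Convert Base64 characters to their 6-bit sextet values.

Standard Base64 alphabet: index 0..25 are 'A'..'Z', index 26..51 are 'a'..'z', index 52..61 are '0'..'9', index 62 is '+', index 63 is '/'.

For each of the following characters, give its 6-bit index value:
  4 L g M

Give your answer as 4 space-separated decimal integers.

'4': 0..9 range, 52 + ord('4') − ord('0') = 56
'L': A..Z range, ord('L') − ord('A') = 11
'g': a..z range, 26 + ord('g') − ord('a') = 32
'M': A..Z range, ord('M') − ord('A') = 12

Answer: 56 11 32 12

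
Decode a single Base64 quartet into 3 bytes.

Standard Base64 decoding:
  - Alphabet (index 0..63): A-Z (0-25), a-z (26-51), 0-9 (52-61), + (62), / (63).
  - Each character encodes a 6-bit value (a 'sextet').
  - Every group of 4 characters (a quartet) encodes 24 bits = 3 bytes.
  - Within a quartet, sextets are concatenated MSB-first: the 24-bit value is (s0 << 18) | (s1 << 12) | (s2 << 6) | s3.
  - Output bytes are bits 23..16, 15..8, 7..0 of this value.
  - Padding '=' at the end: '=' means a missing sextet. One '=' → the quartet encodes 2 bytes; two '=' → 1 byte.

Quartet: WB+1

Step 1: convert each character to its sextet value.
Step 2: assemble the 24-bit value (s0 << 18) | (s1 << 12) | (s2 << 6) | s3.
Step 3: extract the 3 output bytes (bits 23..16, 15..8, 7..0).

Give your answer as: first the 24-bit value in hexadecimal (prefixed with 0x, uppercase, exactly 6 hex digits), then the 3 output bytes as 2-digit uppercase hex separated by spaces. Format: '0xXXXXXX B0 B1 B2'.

Sextets: W=22, B=1, +=62, 1=53
24-bit: (22<<18) | (1<<12) | (62<<6) | 53
      = 0x580000 | 0x001000 | 0x000F80 | 0x000035
      = 0x581FB5
Bytes: (v>>16)&0xFF=58, (v>>8)&0xFF=1F, v&0xFF=B5

Answer: 0x581FB5 58 1F B5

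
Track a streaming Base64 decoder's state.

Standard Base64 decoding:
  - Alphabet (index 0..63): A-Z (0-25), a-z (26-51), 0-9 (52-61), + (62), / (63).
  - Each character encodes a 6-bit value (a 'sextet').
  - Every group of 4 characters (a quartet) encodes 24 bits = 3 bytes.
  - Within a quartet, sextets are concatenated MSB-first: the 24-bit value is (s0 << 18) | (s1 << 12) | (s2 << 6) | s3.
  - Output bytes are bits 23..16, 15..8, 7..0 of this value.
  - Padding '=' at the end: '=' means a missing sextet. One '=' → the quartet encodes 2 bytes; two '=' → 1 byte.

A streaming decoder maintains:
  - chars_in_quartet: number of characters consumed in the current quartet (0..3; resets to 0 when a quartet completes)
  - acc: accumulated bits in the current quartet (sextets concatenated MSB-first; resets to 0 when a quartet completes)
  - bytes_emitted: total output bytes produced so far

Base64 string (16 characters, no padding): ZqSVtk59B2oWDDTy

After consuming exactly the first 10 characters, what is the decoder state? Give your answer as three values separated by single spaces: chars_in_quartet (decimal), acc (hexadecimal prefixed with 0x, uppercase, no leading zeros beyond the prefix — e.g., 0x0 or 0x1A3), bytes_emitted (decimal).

Answer: 2 0x76 6

Derivation:
After char 0 ('Z'=25): chars_in_quartet=1 acc=0x19 bytes_emitted=0
After char 1 ('q'=42): chars_in_quartet=2 acc=0x66A bytes_emitted=0
After char 2 ('S'=18): chars_in_quartet=3 acc=0x19A92 bytes_emitted=0
After char 3 ('V'=21): chars_in_quartet=4 acc=0x66A495 -> emit 66 A4 95, reset; bytes_emitted=3
After char 4 ('t'=45): chars_in_quartet=1 acc=0x2D bytes_emitted=3
After char 5 ('k'=36): chars_in_quartet=2 acc=0xB64 bytes_emitted=3
After char 6 ('5'=57): chars_in_quartet=3 acc=0x2D939 bytes_emitted=3
After char 7 ('9'=61): chars_in_quartet=4 acc=0xB64E7D -> emit B6 4E 7D, reset; bytes_emitted=6
After char 8 ('B'=1): chars_in_quartet=1 acc=0x1 bytes_emitted=6
After char 9 ('2'=54): chars_in_quartet=2 acc=0x76 bytes_emitted=6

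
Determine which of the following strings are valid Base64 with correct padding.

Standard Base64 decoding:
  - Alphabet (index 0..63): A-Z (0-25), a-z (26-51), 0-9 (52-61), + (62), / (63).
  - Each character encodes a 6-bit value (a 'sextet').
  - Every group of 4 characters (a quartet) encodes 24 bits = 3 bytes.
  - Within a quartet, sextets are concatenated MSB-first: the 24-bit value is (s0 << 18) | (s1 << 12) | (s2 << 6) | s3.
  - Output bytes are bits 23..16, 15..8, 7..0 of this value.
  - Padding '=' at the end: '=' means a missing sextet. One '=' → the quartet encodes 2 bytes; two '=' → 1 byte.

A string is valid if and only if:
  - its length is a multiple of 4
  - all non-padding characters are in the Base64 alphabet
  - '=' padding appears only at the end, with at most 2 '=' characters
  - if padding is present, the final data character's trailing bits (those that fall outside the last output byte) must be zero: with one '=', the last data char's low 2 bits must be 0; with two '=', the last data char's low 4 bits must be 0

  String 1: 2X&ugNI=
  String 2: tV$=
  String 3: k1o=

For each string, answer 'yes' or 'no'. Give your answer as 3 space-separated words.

Answer: no no yes

Derivation:
String 1: '2X&ugNI=' → invalid (bad char(s): ['&'])
String 2: 'tV$=' → invalid (bad char(s): ['$'])
String 3: 'k1o=' → valid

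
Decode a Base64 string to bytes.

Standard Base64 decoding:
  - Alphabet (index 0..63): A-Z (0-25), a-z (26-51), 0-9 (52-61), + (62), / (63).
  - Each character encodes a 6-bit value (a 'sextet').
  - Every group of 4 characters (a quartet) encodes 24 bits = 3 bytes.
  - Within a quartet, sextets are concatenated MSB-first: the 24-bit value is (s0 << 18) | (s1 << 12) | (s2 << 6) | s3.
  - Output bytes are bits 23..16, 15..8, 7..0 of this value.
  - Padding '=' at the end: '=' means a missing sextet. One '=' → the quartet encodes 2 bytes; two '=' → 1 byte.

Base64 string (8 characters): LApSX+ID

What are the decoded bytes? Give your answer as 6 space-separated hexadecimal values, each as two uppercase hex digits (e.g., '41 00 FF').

Answer: 2C 0A 52 5F E2 03

Derivation:
After char 0 ('L'=11): chars_in_quartet=1 acc=0xB bytes_emitted=0
After char 1 ('A'=0): chars_in_quartet=2 acc=0x2C0 bytes_emitted=0
After char 2 ('p'=41): chars_in_quartet=3 acc=0xB029 bytes_emitted=0
After char 3 ('S'=18): chars_in_quartet=4 acc=0x2C0A52 -> emit 2C 0A 52, reset; bytes_emitted=3
After char 4 ('X'=23): chars_in_quartet=1 acc=0x17 bytes_emitted=3
After char 5 ('+'=62): chars_in_quartet=2 acc=0x5FE bytes_emitted=3
After char 6 ('I'=8): chars_in_quartet=3 acc=0x17F88 bytes_emitted=3
After char 7 ('D'=3): chars_in_quartet=4 acc=0x5FE203 -> emit 5F E2 03, reset; bytes_emitted=6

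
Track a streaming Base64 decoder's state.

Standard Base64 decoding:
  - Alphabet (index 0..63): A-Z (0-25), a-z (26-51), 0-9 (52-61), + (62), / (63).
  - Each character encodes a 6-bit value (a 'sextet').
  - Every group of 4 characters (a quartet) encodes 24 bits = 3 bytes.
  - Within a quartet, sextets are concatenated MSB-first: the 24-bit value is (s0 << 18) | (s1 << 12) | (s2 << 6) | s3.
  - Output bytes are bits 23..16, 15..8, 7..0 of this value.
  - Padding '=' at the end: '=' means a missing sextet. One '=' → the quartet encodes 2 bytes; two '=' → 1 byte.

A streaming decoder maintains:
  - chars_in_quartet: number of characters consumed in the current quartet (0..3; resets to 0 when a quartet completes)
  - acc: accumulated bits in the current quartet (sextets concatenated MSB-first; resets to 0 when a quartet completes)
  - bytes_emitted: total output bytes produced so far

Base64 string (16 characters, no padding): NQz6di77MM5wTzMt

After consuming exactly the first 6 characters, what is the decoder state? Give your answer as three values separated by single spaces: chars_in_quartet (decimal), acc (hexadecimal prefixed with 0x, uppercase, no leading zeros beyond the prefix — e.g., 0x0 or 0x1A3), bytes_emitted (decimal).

After char 0 ('N'=13): chars_in_quartet=1 acc=0xD bytes_emitted=0
After char 1 ('Q'=16): chars_in_quartet=2 acc=0x350 bytes_emitted=0
After char 2 ('z'=51): chars_in_quartet=3 acc=0xD433 bytes_emitted=0
After char 3 ('6'=58): chars_in_quartet=4 acc=0x350CFA -> emit 35 0C FA, reset; bytes_emitted=3
After char 4 ('d'=29): chars_in_quartet=1 acc=0x1D bytes_emitted=3
After char 5 ('i'=34): chars_in_quartet=2 acc=0x762 bytes_emitted=3

Answer: 2 0x762 3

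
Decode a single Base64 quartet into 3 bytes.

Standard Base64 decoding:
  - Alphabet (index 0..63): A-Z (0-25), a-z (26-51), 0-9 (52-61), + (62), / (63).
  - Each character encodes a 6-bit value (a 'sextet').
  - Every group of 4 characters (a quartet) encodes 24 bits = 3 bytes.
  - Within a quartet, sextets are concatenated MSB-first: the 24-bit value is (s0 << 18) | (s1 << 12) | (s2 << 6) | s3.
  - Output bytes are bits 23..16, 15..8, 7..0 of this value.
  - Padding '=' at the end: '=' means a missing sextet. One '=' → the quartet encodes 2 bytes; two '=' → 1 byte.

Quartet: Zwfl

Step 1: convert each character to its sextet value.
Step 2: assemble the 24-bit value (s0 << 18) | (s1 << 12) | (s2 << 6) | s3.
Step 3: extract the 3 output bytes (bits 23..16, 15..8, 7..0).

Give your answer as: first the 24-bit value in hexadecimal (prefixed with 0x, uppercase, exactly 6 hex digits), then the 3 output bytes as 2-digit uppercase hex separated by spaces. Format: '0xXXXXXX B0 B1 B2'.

Answer: 0x6707E5 67 07 E5

Derivation:
Sextets: Z=25, w=48, f=31, l=37
24-bit: (25<<18) | (48<<12) | (31<<6) | 37
      = 0x640000 | 0x030000 | 0x0007C0 | 0x000025
      = 0x6707E5
Bytes: (v>>16)&0xFF=67, (v>>8)&0xFF=07, v&0xFF=E5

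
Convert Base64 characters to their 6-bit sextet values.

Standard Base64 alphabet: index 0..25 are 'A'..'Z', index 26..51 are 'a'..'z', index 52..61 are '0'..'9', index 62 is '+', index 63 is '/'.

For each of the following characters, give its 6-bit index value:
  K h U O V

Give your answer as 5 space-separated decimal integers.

'K': A..Z range, ord('K') − ord('A') = 10
'h': a..z range, 26 + ord('h') − ord('a') = 33
'U': A..Z range, ord('U') − ord('A') = 20
'O': A..Z range, ord('O') − ord('A') = 14
'V': A..Z range, ord('V') − ord('A') = 21

Answer: 10 33 20 14 21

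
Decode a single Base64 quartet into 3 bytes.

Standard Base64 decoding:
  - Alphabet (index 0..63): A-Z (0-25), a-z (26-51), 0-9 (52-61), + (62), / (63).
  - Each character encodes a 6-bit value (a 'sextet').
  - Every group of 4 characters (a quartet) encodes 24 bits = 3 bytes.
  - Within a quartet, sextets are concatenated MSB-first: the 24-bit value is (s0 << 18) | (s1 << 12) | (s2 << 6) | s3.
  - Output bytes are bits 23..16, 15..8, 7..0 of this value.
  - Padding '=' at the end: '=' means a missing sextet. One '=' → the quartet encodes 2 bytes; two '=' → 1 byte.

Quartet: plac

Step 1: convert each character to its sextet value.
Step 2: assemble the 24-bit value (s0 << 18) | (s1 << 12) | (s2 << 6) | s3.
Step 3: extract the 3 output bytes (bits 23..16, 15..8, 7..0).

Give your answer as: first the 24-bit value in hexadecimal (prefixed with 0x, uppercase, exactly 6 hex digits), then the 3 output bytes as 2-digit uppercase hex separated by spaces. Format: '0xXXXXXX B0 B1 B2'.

Sextets: p=41, l=37, a=26, c=28
24-bit: (41<<18) | (37<<12) | (26<<6) | 28
      = 0xA40000 | 0x025000 | 0x000680 | 0x00001C
      = 0xA6569C
Bytes: (v>>16)&0xFF=A6, (v>>8)&0xFF=56, v&0xFF=9C

Answer: 0xA6569C A6 56 9C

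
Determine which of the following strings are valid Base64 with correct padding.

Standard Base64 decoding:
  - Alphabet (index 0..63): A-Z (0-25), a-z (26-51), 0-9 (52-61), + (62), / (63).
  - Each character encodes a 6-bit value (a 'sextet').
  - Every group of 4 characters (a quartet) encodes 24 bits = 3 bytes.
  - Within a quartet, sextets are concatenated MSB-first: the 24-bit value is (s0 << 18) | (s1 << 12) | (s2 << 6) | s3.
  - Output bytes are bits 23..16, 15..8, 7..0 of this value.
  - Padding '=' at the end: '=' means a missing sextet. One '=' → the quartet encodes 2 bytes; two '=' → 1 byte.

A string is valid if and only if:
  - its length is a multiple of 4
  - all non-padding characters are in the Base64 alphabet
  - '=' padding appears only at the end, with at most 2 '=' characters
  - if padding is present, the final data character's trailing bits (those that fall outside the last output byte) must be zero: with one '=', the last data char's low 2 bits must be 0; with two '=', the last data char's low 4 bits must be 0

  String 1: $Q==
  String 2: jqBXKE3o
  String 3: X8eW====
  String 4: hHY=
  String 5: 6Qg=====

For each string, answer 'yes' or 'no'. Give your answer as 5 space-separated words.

Answer: no yes no yes no

Derivation:
String 1: '$Q==' → invalid (bad char(s): ['$'])
String 2: 'jqBXKE3o' → valid
String 3: 'X8eW====' → invalid (4 pad chars (max 2))
String 4: 'hHY=' → valid
String 5: '6Qg=====' → invalid (5 pad chars (max 2))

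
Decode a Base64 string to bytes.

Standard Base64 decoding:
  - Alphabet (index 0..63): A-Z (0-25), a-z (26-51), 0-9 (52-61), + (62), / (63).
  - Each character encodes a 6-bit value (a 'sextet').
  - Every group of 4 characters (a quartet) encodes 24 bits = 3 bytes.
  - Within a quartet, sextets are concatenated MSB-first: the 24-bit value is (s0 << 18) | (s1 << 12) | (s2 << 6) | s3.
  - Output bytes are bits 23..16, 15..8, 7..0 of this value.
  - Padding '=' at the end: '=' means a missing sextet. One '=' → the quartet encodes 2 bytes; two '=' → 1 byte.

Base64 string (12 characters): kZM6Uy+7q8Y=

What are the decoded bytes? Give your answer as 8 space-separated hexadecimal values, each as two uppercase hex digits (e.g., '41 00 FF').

After char 0 ('k'=36): chars_in_quartet=1 acc=0x24 bytes_emitted=0
After char 1 ('Z'=25): chars_in_quartet=2 acc=0x919 bytes_emitted=0
After char 2 ('M'=12): chars_in_quartet=3 acc=0x2464C bytes_emitted=0
After char 3 ('6'=58): chars_in_quartet=4 acc=0x91933A -> emit 91 93 3A, reset; bytes_emitted=3
After char 4 ('U'=20): chars_in_quartet=1 acc=0x14 bytes_emitted=3
After char 5 ('y'=50): chars_in_quartet=2 acc=0x532 bytes_emitted=3
After char 6 ('+'=62): chars_in_quartet=3 acc=0x14CBE bytes_emitted=3
After char 7 ('7'=59): chars_in_quartet=4 acc=0x532FBB -> emit 53 2F BB, reset; bytes_emitted=6
After char 8 ('q'=42): chars_in_quartet=1 acc=0x2A bytes_emitted=6
After char 9 ('8'=60): chars_in_quartet=2 acc=0xABC bytes_emitted=6
After char 10 ('Y'=24): chars_in_quartet=3 acc=0x2AF18 bytes_emitted=6
Padding '=': partial quartet acc=0x2AF18 -> emit AB C6; bytes_emitted=8

Answer: 91 93 3A 53 2F BB AB C6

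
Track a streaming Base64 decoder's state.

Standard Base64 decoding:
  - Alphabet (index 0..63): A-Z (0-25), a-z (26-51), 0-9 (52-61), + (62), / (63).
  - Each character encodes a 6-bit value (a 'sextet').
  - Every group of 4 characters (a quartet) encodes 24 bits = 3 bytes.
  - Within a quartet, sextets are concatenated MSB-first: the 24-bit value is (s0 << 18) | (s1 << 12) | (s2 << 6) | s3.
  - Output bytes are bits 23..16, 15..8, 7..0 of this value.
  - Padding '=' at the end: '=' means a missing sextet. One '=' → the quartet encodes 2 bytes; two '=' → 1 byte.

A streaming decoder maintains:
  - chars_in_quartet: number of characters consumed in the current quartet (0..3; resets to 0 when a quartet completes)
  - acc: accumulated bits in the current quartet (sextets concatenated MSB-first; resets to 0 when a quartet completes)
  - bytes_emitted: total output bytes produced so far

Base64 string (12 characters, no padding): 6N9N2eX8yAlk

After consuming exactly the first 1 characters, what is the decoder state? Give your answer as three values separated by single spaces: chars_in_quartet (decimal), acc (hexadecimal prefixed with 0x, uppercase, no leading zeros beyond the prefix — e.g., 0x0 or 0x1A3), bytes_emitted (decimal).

After char 0 ('6'=58): chars_in_quartet=1 acc=0x3A bytes_emitted=0

Answer: 1 0x3A 0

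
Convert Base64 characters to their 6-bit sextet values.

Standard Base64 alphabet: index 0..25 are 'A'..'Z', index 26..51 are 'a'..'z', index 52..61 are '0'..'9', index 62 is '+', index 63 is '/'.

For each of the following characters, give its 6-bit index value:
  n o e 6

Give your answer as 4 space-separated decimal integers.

Answer: 39 40 30 58

Derivation:
'n': a..z range, 26 + ord('n') − ord('a') = 39
'o': a..z range, 26 + ord('o') − ord('a') = 40
'e': a..z range, 26 + ord('e') − ord('a') = 30
'6': 0..9 range, 52 + ord('6') − ord('0') = 58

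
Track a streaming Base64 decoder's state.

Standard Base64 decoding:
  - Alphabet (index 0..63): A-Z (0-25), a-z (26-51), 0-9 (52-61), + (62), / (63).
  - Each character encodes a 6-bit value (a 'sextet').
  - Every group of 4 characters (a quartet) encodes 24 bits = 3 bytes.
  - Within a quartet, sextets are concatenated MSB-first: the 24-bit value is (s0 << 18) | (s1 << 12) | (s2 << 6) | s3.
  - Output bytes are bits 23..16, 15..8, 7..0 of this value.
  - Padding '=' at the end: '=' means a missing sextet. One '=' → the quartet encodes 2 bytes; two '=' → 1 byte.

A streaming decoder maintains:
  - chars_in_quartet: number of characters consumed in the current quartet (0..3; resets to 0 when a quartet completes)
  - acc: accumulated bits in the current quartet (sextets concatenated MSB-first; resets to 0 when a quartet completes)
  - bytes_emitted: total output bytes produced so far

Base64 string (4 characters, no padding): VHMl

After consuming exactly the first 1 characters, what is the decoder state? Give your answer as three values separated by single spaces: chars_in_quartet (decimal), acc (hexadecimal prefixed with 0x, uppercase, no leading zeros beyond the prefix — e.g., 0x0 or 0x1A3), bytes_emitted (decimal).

After char 0 ('V'=21): chars_in_quartet=1 acc=0x15 bytes_emitted=0

Answer: 1 0x15 0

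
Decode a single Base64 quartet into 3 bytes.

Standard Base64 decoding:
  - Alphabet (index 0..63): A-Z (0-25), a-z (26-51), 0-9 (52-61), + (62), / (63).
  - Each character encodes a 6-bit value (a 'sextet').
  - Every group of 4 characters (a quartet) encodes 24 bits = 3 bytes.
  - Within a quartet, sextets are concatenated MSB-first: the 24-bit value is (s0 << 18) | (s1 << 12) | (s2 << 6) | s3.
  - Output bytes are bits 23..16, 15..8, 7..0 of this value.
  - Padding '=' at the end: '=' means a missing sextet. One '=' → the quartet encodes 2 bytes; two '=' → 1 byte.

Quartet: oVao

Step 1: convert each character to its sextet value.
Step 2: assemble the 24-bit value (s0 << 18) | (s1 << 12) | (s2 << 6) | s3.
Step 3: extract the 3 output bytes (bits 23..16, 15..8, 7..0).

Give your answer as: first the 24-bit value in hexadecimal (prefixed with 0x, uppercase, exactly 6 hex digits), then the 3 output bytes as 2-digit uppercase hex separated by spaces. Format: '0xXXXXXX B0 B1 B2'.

Sextets: o=40, V=21, a=26, o=40
24-bit: (40<<18) | (21<<12) | (26<<6) | 40
      = 0xA00000 | 0x015000 | 0x000680 | 0x000028
      = 0xA156A8
Bytes: (v>>16)&0xFF=A1, (v>>8)&0xFF=56, v&0xFF=A8

Answer: 0xA156A8 A1 56 A8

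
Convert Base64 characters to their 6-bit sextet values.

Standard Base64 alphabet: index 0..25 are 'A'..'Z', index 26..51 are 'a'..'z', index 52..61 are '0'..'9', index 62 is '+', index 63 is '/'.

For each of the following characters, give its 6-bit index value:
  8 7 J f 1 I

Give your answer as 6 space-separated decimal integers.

Answer: 60 59 9 31 53 8

Derivation:
'8': 0..9 range, 52 + ord('8') − ord('0') = 60
'7': 0..9 range, 52 + ord('7') − ord('0') = 59
'J': A..Z range, ord('J') − ord('A') = 9
'f': a..z range, 26 + ord('f') − ord('a') = 31
'1': 0..9 range, 52 + ord('1') − ord('0') = 53
'I': A..Z range, ord('I') − ord('A') = 8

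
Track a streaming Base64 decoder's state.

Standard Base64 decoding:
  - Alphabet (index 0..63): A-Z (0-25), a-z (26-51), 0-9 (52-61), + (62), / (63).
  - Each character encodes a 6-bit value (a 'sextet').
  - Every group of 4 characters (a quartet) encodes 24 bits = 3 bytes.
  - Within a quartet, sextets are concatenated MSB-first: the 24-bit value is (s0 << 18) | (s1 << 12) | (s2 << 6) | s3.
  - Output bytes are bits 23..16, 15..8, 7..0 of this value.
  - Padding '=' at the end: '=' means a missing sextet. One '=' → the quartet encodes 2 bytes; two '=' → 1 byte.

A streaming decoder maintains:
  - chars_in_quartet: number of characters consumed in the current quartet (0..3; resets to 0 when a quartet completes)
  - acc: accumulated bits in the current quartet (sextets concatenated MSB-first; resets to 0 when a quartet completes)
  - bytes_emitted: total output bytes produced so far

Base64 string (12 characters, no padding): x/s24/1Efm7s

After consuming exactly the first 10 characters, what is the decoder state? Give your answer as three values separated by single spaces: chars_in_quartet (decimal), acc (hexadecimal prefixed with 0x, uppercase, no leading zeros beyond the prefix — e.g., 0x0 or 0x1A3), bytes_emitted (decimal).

Answer: 2 0x7E6 6

Derivation:
After char 0 ('x'=49): chars_in_quartet=1 acc=0x31 bytes_emitted=0
After char 1 ('/'=63): chars_in_quartet=2 acc=0xC7F bytes_emitted=0
After char 2 ('s'=44): chars_in_quartet=3 acc=0x31FEC bytes_emitted=0
After char 3 ('2'=54): chars_in_quartet=4 acc=0xC7FB36 -> emit C7 FB 36, reset; bytes_emitted=3
After char 4 ('4'=56): chars_in_quartet=1 acc=0x38 bytes_emitted=3
After char 5 ('/'=63): chars_in_quartet=2 acc=0xE3F bytes_emitted=3
After char 6 ('1'=53): chars_in_quartet=3 acc=0x38FF5 bytes_emitted=3
After char 7 ('E'=4): chars_in_quartet=4 acc=0xE3FD44 -> emit E3 FD 44, reset; bytes_emitted=6
After char 8 ('f'=31): chars_in_quartet=1 acc=0x1F bytes_emitted=6
After char 9 ('m'=38): chars_in_quartet=2 acc=0x7E6 bytes_emitted=6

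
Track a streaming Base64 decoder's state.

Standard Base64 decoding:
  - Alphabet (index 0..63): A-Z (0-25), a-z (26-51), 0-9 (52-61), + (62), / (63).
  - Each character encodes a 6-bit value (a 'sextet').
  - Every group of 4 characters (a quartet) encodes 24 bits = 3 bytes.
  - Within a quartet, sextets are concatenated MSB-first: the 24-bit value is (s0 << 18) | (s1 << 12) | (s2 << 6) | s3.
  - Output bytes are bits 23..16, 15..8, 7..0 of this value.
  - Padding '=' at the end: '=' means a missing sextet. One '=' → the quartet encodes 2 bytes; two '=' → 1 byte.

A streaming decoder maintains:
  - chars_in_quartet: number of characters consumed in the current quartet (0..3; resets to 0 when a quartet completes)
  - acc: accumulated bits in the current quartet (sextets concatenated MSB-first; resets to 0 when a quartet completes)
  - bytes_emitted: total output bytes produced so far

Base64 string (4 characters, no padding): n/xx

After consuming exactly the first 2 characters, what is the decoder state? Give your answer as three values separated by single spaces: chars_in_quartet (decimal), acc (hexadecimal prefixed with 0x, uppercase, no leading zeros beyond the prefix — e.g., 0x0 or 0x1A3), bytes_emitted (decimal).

Answer: 2 0x9FF 0

Derivation:
After char 0 ('n'=39): chars_in_quartet=1 acc=0x27 bytes_emitted=0
After char 1 ('/'=63): chars_in_quartet=2 acc=0x9FF bytes_emitted=0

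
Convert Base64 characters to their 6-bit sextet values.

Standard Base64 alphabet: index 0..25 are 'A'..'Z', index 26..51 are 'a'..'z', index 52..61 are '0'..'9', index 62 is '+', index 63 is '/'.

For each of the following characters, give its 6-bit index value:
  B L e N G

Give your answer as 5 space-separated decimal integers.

Answer: 1 11 30 13 6

Derivation:
'B': A..Z range, ord('B') − ord('A') = 1
'L': A..Z range, ord('L') − ord('A') = 11
'e': a..z range, 26 + ord('e') − ord('a') = 30
'N': A..Z range, ord('N') − ord('A') = 13
'G': A..Z range, ord('G') − ord('A') = 6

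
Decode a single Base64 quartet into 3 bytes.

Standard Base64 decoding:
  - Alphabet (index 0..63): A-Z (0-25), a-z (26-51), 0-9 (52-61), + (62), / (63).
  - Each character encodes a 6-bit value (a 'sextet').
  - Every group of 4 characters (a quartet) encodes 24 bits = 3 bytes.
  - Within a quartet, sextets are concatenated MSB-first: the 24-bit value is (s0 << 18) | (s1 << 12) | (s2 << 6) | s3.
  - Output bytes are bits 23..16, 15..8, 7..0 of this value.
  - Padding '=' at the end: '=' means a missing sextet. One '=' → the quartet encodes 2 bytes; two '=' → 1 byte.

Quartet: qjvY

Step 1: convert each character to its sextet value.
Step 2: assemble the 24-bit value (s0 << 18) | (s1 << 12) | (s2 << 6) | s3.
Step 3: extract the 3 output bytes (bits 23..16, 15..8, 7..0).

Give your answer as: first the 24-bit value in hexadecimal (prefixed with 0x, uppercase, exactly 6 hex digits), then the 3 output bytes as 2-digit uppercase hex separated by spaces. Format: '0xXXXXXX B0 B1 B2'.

Sextets: q=42, j=35, v=47, Y=24
24-bit: (42<<18) | (35<<12) | (47<<6) | 24
      = 0xA80000 | 0x023000 | 0x000BC0 | 0x000018
      = 0xAA3BD8
Bytes: (v>>16)&0xFF=AA, (v>>8)&0xFF=3B, v&0xFF=D8

Answer: 0xAA3BD8 AA 3B D8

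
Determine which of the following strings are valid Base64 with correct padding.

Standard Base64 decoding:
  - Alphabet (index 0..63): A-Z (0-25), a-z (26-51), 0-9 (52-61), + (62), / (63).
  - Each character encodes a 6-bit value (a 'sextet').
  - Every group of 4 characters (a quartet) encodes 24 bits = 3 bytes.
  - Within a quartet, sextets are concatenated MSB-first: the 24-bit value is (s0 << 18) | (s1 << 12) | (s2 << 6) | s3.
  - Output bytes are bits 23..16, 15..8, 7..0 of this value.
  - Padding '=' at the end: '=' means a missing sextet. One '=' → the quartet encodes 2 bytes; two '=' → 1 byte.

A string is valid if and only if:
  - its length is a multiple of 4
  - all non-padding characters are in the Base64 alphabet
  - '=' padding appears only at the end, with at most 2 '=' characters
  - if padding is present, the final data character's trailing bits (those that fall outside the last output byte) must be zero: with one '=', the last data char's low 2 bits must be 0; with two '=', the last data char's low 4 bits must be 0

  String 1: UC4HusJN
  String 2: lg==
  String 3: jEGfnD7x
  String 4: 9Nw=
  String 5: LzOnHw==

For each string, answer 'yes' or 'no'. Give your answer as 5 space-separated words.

Answer: yes yes yes yes yes

Derivation:
String 1: 'UC4HusJN' → valid
String 2: 'lg==' → valid
String 3: 'jEGfnD7x' → valid
String 4: '9Nw=' → valid
String 5: 'LzOnHw==' → valid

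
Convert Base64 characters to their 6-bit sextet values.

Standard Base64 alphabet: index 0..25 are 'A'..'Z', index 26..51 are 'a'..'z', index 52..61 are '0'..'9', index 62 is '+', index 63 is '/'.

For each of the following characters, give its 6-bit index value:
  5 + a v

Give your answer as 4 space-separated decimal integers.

'5': 0..9 range, 52 + ord('5') − ord('0') = 57
'+': index 62
'a': a..z range, 26 + ord('a') − ord('a') = 26
'v': a..z range, 26 + ord('v') − ord('a') = 47

Answer: 57 62 26 47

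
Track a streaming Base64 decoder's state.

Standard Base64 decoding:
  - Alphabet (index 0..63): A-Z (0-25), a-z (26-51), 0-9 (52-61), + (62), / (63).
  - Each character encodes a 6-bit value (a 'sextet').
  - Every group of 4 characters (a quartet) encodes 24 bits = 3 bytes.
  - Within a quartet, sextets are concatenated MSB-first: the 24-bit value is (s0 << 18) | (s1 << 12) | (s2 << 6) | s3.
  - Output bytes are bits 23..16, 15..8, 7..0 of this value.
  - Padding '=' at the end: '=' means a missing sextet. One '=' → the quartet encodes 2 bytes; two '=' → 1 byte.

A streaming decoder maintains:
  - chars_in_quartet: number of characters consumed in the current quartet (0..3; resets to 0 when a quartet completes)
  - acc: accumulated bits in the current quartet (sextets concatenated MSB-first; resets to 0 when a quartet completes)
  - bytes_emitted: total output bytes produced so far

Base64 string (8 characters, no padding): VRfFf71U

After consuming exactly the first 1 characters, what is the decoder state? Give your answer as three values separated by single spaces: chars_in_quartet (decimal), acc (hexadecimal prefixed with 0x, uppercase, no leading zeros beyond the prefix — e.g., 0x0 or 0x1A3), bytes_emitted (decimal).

Answer: 1 0x15 0

Derivation:
After char 0 ('V'=21): chars_in_quartet=1 acc=0x15 bytes_emitted=0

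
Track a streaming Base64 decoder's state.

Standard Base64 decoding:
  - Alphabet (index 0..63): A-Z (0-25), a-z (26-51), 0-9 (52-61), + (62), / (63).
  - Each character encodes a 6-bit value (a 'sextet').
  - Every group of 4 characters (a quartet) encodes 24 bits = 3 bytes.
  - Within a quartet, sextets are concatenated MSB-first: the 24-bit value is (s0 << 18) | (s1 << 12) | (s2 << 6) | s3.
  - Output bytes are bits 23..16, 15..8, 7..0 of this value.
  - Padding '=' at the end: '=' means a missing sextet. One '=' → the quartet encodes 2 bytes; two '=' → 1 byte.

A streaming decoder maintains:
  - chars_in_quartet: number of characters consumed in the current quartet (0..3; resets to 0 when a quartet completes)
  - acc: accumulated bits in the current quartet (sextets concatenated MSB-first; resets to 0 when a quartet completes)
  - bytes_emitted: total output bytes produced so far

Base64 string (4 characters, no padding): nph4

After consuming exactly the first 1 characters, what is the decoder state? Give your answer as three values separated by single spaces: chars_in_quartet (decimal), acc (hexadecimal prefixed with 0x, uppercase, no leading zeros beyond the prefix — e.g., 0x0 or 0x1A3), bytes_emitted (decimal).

Answer: 1 0x27 0

Derivation:
After char 0 ('n'=39): chars_in_quartet=1 acc=0x27 bytes_emitted=0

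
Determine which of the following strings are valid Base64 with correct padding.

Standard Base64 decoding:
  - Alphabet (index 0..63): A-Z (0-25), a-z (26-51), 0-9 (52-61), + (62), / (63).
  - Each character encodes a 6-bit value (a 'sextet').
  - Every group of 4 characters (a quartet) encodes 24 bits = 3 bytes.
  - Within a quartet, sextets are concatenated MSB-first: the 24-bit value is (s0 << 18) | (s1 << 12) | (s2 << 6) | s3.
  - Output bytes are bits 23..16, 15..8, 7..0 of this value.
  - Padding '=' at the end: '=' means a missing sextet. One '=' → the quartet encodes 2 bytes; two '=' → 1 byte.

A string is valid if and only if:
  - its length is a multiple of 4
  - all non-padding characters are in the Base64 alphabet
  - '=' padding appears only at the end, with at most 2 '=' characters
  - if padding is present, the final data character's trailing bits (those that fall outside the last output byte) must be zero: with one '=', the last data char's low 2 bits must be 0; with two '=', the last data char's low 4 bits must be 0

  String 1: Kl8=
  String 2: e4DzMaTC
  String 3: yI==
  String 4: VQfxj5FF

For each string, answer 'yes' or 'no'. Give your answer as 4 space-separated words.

String 1: 'Kl8=' → valid
String 2: 'e4DzMaTC' → valid
String 3: 'yI==' → invalid (bad trailing bits)
String 4: 'VQfxj5FF' → valid

Answer: yes yes no yes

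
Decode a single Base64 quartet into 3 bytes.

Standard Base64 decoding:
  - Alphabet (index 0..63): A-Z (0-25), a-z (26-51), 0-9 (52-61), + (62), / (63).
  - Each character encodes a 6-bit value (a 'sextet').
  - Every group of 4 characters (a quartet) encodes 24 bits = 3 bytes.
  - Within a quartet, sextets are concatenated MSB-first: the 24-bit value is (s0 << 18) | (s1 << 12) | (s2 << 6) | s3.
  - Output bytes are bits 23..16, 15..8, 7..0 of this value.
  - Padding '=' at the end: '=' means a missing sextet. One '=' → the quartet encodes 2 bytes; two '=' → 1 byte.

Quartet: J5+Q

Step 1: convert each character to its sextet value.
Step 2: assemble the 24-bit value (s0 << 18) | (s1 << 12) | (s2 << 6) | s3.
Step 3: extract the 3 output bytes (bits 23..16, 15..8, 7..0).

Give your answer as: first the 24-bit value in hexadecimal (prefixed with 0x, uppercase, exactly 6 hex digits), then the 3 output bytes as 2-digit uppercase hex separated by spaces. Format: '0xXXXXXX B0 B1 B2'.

Sextets: J=9, 5=57, +=62, Q=16
24-bit: (9<<18) | (57<<12) | (62<<6) | 16
      = 0x240000 | 0x039000 | 0x000F80 | 0x000010
      = 0x279F90
Bytes: (v>>16)&0xFF=27, (v>>8)&0xFF=9F, v&0xFF=90

Answer: 0x279F90 27 9F 90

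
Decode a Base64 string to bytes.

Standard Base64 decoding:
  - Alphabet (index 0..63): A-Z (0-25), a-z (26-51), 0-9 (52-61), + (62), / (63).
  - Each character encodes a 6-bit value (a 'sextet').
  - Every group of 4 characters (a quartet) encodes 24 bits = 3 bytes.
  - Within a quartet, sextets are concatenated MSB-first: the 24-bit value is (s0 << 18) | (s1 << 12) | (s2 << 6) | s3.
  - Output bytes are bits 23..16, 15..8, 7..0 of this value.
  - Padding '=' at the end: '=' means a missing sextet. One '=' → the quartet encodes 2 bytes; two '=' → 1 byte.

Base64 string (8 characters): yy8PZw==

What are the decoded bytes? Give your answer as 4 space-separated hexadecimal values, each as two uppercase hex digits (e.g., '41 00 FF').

Answer: CB 2F 0F 67

Derivation:
After char 0 ('y'=50): chars_in_quartet=1 acc=0x32 bytes_emitted=0
After char 1 ('y'=50): chars_in_quartet=2 acc=0xCB2 bytes_emitted=0
After char 2 ('8'=60): chars_in_quartet=3 acc=0x32CBC bytes_emitted=0
After char 3 ('P'=15): chars_in_quartet=4 acc=0xCB2F0F -> emit CB 2F 0F, reset; bytes_emitted=3
After char 4 ('Z'=25): chars_in_quartet=1 acc=0x19 bytes_emitted=3
After char 5 ('w'=48): chars_in_quartet=2 acc=0x670 bytes_emitted=3
Padding '==': partial quartet acc=0x670 -> emit 67; bytes_emitted=4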